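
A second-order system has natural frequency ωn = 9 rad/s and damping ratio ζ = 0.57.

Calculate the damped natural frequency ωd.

ωd = ωn√(1 - ζ²) = 9√(1 - 0.57²) = 7.39 rad/s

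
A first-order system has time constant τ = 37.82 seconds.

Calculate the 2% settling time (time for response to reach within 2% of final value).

For first-order system, 2% settling time ≈ 4τ = 4 × 37.82 = 151.28 s.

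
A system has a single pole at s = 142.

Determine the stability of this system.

Pole at s = 142 is in the right half-plane. Unstable.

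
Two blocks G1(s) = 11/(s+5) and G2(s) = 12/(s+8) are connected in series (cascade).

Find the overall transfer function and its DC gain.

Series: multiply transfer functions. G_eq = 11/(s+5) × 12/(s+8) = 132/((s+5)(s+8)). DC gain = 132/(5×8) = 3.3.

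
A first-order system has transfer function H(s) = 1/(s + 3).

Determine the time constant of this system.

For H(s) = 1/(s + 1/τ), the pole is at -1/τ = -3, so τ = 1/3 = 0.3333 s.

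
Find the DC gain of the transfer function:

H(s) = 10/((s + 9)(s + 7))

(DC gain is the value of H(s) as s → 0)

DC gain = H(0) = 10/(9 × 7) = 10/63 = 0.1587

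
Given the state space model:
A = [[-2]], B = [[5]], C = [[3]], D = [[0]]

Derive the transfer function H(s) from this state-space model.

(sI - A)⁻¹ = 1/(s + 2). H(s) = 3 × 5/(s + 2) + 0 = 15/(s + 2).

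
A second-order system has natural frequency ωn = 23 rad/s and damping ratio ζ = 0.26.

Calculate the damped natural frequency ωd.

ωd = ωn√(1 - ζ²) = 23√(1 - 0.26²) = 22.21 rad/s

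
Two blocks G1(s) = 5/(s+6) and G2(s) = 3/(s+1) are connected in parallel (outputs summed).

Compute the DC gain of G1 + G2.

Parallel: G_eq = G1 + G2. DC gain = G1(0) + G2(0) = 5/6 + 3/1 = 0.8333 + 3 = 3.8333.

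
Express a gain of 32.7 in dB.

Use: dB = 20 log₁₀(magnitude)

dB = 20 log₁₀(32.7) = 30.3 dB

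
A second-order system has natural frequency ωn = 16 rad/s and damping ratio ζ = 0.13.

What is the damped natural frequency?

ωd = ωn√(1 - ζ²) = 16√(1 - 0.13²) = 15.86 rad/s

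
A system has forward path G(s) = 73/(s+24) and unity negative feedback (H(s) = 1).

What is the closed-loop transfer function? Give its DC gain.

T(s) = G/(1+GH) = [73/(s+24)] / [1 + 73/(s+24)] = 73/(s+24+73) = 73/(s+97). DC gain = 73/97 = 0.7526.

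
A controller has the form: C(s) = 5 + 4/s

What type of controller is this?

This is a Proportional-Integral (PI) controller.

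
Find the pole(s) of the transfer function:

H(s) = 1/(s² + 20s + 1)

Discriminant = 20² - 4×1×1 = 400 - 4 = 396 > 0, so two distinct real poles. Using quadratic formula: s = (-20 ± √396)/(2×1) = (-20 ± √396)/2, with √396 ≈ 19.8997. s₁ ≈ -0.0501, s₂ ≈ -19.9499. Poles: s₁ = -0.0501, s₂ = -19.9499.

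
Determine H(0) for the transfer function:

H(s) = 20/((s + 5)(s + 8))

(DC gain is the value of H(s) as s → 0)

DC gain = H(0) = 20/(5 × 8) = 20/40 = 0.5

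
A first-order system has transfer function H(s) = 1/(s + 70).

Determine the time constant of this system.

For H(s) = 1/(s + 1/τ), the pole is at -1/τ = -70, so τ = 1/70 = 0.0143 s.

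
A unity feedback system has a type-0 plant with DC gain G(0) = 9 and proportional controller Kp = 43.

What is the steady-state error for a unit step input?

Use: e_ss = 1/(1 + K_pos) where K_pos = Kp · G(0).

K_pos = Kp · G(0) = 43 × 9 = 387. e_ss = 1/(1 + 387) = 0.0026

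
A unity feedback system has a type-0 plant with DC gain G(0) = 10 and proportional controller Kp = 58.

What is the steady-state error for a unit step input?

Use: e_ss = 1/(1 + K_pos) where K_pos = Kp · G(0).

K_pos = Kp · G(0) = 58 × 10 = 580. e_ss = 1/(1 + 580) = 0.0017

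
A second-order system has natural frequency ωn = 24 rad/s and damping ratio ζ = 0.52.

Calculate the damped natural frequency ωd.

ωd = ωn√(1 - ζ²) = 24√(1 - 0.52²) = 20.5 rad/s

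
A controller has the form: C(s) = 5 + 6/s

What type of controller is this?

This is a Proportional-Integral (PI) controller.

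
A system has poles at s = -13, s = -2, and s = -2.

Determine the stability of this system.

All poles are in the left half-plane. System is stable.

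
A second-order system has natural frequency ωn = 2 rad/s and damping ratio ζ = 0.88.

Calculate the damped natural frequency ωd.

ωd = ωn√(1 - ζ²) = 2√(1 - 0.88²) = 0.95 rad/s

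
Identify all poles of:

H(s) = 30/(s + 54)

Pole is where denominator = 0: s + 54 = 0, so s = -54.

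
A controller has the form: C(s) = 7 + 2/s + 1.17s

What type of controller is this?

This is a Proportional-Integral-Derivative (PID) controller.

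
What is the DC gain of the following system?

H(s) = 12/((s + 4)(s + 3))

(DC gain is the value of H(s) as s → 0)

DC gain = H(0) = 12/(4 × 3) = 12/12 = 1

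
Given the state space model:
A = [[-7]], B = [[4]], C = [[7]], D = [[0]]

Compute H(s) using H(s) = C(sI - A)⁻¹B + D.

(sI - A)⁻¹ = 1/(s + 7). H(s) = 7 × 4/(s + 7) + 0 = 28/(s + 7).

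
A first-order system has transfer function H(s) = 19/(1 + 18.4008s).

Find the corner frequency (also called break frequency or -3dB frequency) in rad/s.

Corner frequency = 1/τ = 1/18.4008 = 0.054 rad/s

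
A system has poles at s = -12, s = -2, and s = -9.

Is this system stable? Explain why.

All poles are in the left half-plane. System is stable.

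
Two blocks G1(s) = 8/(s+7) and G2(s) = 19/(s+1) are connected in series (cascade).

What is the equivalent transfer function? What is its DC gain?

Series: multiply transfer functions. G_eq = 8/(s+7) × 19/(s+1) = 152/((s+7)(s+1)). DC gain = 152/(7×1) = 21.7143.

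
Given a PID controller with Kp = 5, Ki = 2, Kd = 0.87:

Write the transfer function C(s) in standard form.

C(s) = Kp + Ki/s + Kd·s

Substituting values: C(s) = 5 + 2/s + 0.87s = (0.87s² + 5s + 2)/s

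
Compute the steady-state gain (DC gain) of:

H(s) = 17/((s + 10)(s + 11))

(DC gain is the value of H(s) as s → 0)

DC gain = H(0) = 17/(10 × 11) = 17/110 = 0.1545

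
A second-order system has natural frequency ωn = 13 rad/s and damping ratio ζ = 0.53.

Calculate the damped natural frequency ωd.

ωd = ωn√(1 - ζ²) = 13√(1 - 0.53²) = 11.02 rad/s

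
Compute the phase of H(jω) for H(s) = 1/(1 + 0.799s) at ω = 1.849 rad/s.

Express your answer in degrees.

Phase = -arctan(ωτ) = -arctan(1.849 × 0.799) = -55.9°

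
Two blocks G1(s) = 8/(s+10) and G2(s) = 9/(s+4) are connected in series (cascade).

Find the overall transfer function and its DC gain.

Series: multiply transfer functions. G_eq = 8/(s+10) × 9/(s+4) = 72/((s+10)(s+4)). DC gain = 72/(10×4) = 1.8.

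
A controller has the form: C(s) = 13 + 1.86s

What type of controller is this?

This is a Proportional-Derivative (PD) controller.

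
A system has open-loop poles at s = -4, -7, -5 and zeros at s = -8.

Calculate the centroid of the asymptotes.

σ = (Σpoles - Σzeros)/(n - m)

σ = (Σpoles - Σzeros)/(n - m) = (-16 - (-8))/(3 - 1) = -8/2 = -4.0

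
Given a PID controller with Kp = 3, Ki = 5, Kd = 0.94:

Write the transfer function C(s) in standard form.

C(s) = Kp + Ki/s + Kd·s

Substituting values: C(s) = 3 + 5/s + 0.94s = (0.94s² + 3s + 5)/s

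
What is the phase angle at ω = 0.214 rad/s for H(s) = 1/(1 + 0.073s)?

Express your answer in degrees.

Phase = -arctan(ωτ) = -arctan(0.214 × 0.073) = -0.9°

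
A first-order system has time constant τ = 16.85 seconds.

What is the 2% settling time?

For first-order system, 2% settling time ≈ 4τ = 4 × 16.85 = 67.4 s.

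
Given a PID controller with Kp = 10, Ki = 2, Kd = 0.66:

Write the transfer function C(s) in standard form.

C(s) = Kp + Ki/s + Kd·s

Substituting values: C(s) = 10 + 2/s + 0.66s = (0.66s² + 10s + 2)/s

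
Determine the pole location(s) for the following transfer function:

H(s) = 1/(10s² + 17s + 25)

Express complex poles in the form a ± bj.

Discriminant = 17² - 4×10×25 = 289 - 1000 = -711 < 0, so the poles are a complex conjugate pair s = (-17 ± j√711)/(2×10). Real part = -17/(2×10) = -17/20 = -0.85; imaginary part = ±√711/(2×10) ≈ 1.3332. Poles: s = -0.85 ± 1.3332j.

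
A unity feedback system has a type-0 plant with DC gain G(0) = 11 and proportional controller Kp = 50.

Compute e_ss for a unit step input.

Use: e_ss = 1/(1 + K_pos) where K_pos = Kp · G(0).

K_pos = Kp · G(0) = 50 × 11 = 550. e_ss = 1/(1 + 550) = 0.0018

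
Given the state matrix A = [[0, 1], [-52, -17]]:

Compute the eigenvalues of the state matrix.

det(A - λI) = λ² - (-17)λ + 52 = (λ - (-4))(λ - (-13)). Eigenvalues: -4, -13.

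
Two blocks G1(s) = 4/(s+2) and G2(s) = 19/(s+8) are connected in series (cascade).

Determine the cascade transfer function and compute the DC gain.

Series: multiply transfer functions. G_eq = 4/(s+2) × 19/(s+8) = 76/((s+2)(s+8)). DC gain = 76/(2×8) = 4.75.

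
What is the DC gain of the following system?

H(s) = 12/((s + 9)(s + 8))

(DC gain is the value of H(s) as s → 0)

DC gain = H(0) = 12/(9 × 8) = 12/72 = 0.1667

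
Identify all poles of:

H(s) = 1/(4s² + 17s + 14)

Discriminant = 17² - 4×4×14 = 289 - 224 = 65 > 0, so two distinct real poles. Using quadratic formula: s = (-17 ± √65)/(2×4) = (-17 ± √65)/8, with √65 ≈ 8.0623. s₁ ≈ -1.1172, s₂ ≈ -3.1328. Poles: s₁ = -1.1172, s₂ = -3.1328.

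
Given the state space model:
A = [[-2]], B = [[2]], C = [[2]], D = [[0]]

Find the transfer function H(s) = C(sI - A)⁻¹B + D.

(sI - A)⁻¹ = 1/(s + 2). H(s) = 2 × 2/(s + 2) + 0 = 4/(s + 2).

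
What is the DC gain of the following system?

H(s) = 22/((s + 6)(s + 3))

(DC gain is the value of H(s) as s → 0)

DC gain = H(0) = 22/(6 × 3) = 22/18 = 1.2222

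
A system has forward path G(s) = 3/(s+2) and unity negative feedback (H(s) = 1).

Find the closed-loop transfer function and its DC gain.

T(s) = G/(1+GH) = [3/(s+2)] / [1 + 3/(s+2)] = 3/(s+2+3) = 3/(s+5). DC gain = 3/5 = 0.6.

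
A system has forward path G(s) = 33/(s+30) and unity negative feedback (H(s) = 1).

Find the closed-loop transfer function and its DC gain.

T(s) = G/(1+GH) = [33/(s+30)] / [1 + 33/(s+30)] = 33/(s+30+33) = 33/(s+63). DC gain = 33/63 = 0.5238.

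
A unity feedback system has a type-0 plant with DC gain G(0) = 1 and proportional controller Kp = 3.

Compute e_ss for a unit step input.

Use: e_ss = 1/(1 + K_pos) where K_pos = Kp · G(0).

K_pos = Kp · G(0) = 3 × 1 = 3. e_ss = 1/(1 + 3) = 0.25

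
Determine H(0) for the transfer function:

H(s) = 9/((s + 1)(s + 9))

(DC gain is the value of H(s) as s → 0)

DC gain = H(0) = 9/(1 × 9) = 9/9 = 1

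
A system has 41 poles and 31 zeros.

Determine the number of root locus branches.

Root locus has n branches where n = number of poles = 41.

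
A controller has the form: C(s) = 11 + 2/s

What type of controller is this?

This is a Proportional-Integral (PI) controller.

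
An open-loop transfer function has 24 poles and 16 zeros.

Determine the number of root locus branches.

Root locus has n branches where n = number of poles = 24.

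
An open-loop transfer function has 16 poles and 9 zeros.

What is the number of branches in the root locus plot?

Root locus has n branches where n = number of poles = 16.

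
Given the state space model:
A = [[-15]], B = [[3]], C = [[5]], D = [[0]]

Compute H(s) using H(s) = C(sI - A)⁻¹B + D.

(sI - A)⁻¹ = 1/(s + 15). H(s) = 5 × 3/(s + 15) + 0 = 15/(s + 15).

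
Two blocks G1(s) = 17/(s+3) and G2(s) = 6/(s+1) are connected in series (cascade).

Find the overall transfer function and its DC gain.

Series: multiply transfer functions. G_eq = 17/(s+3) × 6/(s+1) = 102/((s+3)(s+1)). DC gain = 102/(3×1) = 34.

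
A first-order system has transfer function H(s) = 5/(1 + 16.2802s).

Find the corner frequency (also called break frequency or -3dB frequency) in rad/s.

Corner frequency = 1/τ = 1/16.2802 = 0.061 rad/s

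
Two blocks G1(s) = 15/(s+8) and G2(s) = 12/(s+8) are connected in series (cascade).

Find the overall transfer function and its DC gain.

Series: multiply transfer functions. G_eq = 15/(s+8) × 12/(s+8) = 180/((s+8)(s+8)). DC gain = 180/(8×8) = 2.8125.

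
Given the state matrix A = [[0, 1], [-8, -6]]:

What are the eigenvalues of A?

det(A - λI) = λ² - (-6)λ + 8 = (λ - (-4))(λ - (-2)). Eigenvalues: -4, -2.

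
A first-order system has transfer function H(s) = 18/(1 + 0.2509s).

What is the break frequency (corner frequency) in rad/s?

Corner frequency = 1/τ = 1/0.2509 = 3.986 rad/s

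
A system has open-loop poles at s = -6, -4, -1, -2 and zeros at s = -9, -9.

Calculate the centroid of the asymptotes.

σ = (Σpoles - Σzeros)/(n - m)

σ = (Σpoles - Σzeros)/(n - m) = (-13 - (-18))/(4 - 2) = 5/2 = 2.5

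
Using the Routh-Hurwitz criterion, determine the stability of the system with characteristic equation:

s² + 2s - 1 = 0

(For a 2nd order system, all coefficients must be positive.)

Coefficients: 1, 2, -1. c=-1 not positive, so system is unstable.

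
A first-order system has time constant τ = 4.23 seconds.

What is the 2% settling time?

For first-order system, 2% settling time ≈ 4τ = 4 × 4.23 = 16.92 s.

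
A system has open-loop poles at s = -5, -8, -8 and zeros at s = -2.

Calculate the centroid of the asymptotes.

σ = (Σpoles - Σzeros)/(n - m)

σ = (Σpoles - Σzeros)/(n - m) = (-21 - (-2))/(3 - 1) = -19/2 = -9.5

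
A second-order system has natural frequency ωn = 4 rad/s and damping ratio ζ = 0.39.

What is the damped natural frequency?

ωd = ωn√(1 - ζ²) = 4√(1 - 0.39²) = 3.68 rad/s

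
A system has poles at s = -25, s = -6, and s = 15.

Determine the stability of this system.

Pole(s) at s = 15 are not in the left half-plane. System is unstable.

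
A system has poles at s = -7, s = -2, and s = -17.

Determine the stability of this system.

All poles are in the left half-plane. System is stable.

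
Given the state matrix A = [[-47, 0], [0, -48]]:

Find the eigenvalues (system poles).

For diagonal matrix, eigenvalues are diagonal entries: λ₁ = -47, λ₂ = -48.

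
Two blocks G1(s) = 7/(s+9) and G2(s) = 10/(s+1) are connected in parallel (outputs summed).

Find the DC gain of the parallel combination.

Parallel: G_eq = G1 + G2. DC gain = G1(0) + G2(0) = 7/9 + 10/1 = 0.7778 + 10 = 10.7778.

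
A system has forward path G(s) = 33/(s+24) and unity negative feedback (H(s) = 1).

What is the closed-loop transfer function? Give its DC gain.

T(s) = G/(1+GH) = [33/(s+24)] / [1 + 33/(s+24)] = 33/(s+24+33) = 33/(s+57). DC gain = 33/57 = 0.5789.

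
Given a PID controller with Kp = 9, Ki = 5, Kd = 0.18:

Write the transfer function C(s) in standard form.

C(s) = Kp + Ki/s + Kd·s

Substituting values: C(s) = 9 + 5/s + 0.18s = (0.18s² + 9s + 5)/s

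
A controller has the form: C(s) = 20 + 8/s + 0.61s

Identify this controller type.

This is a Proportional-Integral-Derivative (PID) controller.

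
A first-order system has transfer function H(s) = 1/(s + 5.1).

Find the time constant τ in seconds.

For H(s) = 1/(s + 1/τ), the pole is at -1/τ = -5.1, so τ = 1/5.1 = 0.1961 s.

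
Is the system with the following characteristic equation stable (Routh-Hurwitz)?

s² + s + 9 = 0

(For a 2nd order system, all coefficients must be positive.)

Coefficients: 1, 1, 9. All positive, so system is stable.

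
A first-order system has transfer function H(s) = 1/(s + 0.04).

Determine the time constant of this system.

For H(s) = 1/(s + 1/τ), the pole is at -1/τ = -0.04, so τ = 1/0.04 = 25 s.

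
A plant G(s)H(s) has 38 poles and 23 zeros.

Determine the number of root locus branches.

Root locus has n branches where n = number of poles = 38.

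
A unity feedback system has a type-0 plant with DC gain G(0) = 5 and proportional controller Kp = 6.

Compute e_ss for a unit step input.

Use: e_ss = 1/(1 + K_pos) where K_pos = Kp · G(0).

K_pos = Kp · G(0) = 6 × 5 = 30. e_ss = 1/(1 + 30) = 0.0323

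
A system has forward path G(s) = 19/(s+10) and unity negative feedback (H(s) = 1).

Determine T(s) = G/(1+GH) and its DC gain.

T(s) = G/(1+GH) = [19/(s+10)] / [1 + 19/(s+10)] = 19/(s+10+19) = 19/(s+29). DC gain = 19/29 = 0.6552.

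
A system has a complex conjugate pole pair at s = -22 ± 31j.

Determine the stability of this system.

Real part of poles is -22 (< 0, left half-plane). Stable.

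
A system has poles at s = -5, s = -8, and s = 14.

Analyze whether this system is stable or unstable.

Pole(s) at s = 14 are not in the left half-plane. System is unstable.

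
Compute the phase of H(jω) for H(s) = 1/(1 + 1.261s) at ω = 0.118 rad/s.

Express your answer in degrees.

Phase = -arctan(ωτ) = -arctan(0.118 × 1.261) = -8.5°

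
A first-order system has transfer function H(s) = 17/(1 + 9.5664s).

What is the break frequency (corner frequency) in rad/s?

Corner frequency = 1/τ = 1/9.5664 = 0.105 rad/s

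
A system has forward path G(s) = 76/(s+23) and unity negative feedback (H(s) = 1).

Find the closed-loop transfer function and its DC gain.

T(s) = G/(1+GH) = [76/(s+23)] / [1 + 76/(s+23)] = 76/(s+23+76) = 76/(s+99). DC gain = 76/99 = 0.7677.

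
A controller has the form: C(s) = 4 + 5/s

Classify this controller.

This is a Proportional-Integral (PI) controller.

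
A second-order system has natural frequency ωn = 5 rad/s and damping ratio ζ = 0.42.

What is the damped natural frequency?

ωd = ωn√(1 - ζ²) = 5√(1 - 0.42²) = 4.54 rad/s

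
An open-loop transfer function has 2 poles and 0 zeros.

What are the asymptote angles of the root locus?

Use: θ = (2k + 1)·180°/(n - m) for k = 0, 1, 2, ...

n - m = 2 - 0 = 2. Angles: θk = (2k + 1)·180°/2 = 90°, 270°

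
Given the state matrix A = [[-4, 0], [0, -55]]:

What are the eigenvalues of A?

For diagonal matrix, eigenvalues are diagonal entries: λ₁ = -4, λ₂ = -55.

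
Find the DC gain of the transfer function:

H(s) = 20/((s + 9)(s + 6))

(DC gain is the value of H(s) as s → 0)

DC gain = H(0) = 20/(9 × 6) = 20/54 = 0.3704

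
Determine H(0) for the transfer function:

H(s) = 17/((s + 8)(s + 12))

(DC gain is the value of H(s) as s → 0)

DC gain = H(0) = 17/(8 × 12) = 17/96 = 0.1771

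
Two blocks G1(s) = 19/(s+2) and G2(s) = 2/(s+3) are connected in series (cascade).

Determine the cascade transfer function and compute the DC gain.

Series: multiply transfer functions. G_eq = 19/(s+2) × 2/(s+3) = 38/((s+2)(s+3)). DC gain = 38/(2×3) = 6.3333.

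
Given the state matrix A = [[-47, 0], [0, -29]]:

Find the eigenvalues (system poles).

For diagonal matrix, eigenvalues are diagonal entries: λ₁ = -47, λ₂ = -29.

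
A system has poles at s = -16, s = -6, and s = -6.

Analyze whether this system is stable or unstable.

All poles are in the left half-plane. System is stable.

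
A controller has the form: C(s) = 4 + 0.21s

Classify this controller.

This is a Proportional-Derivative (PD) controller.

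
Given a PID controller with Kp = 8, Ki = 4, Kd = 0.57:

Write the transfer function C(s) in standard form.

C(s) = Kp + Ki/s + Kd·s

Substituting values: C(s) = 8 + 4/s + 0.57s = (0.57s² + 8s + 4)/s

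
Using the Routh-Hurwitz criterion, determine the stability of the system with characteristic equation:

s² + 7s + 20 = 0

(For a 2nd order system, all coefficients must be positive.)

Coefficients: 1, 7, 20. All positive, so system is stable.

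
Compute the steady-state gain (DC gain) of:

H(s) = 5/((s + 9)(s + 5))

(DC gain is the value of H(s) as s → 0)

DC gain = H(0) = 5/(9 × 5) = 5/45 = 0.1111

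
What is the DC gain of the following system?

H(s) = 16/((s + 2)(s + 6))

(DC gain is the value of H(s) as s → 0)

DC gain = H(0) = 16/(2 × 6) = 16/12 = 1.3333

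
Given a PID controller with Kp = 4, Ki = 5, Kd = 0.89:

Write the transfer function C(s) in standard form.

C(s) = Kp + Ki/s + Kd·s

Substituting values: C(s) = 4 + 5/s + 0.89s = (0.89s² + 4s + 5)/s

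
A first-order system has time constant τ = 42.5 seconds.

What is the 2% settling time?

For first-order system, 2% settling time ≈ 4τ = 4 × 42.5 = 170.0 s.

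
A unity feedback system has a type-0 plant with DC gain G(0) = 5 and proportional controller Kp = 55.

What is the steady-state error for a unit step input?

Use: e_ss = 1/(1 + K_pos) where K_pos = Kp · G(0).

K_pos = Kp · G(0) = 55 × 5 = 275. e_ss = 1/(1 + 275) = 0.0036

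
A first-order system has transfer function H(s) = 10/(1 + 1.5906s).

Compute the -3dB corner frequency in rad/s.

Corner frequency = 1/τ = 1/1.5906 = 0.629 rad/s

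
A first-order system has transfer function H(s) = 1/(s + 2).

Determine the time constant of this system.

For H(s) = 1/(s + 1/τ), the pole is at -1/τ = -2, so τ = 1/2 = 0.5 s.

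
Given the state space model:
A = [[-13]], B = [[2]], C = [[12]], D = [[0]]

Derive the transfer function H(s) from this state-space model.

(sI - A)⁻¹ = 1/(s + 13). H(s) = 12 × 2/(s + 13) + 0 = 24/(s + 13).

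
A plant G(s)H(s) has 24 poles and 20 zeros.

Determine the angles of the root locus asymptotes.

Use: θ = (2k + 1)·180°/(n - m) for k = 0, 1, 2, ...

n - m = 24 - 20 = 4. Angles: θk = (2k + 1)·180°/4 = 45°, 135°, 225°, 315°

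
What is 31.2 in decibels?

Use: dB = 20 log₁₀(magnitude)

dB = 20 log₁₀(31.2) = 29.9 dB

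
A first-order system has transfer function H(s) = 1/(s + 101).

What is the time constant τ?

For H(s) = 1/(s + 1/τ), the pole is at -1/τ = -101, so τ = 1/101 = 0.0099 s.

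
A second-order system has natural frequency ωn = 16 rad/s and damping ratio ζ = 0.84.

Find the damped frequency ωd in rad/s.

ωd = ωn√(1 - ζ²) = 16√(1 - 0.84²) = 8.68 rad/s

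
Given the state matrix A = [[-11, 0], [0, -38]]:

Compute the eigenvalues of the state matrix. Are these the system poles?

For diagonal matrix, eigenvalues are diagonal entries: λ₁ = -11, λ₂ = -38. Eigenvalues of A = system poles.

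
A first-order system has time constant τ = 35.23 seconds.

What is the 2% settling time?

For first-order system, 2% settling time ≈ 4τ = 4 × 35.23 = 140.92 s.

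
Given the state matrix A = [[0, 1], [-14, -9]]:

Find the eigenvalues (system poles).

det(A - λI) = λ² - (-9)λ + 14 = (λ - (-2))(λ - (-7)). Eigenvalues: -2, -7.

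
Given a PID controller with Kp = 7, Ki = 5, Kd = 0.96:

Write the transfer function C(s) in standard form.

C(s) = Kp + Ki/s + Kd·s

Substituting values: C(s) = 7 + 5/s + 0.96s = (0.96s² + 7s + 5)/s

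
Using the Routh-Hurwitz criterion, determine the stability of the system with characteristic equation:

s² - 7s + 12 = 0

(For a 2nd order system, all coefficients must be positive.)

Coefficients: 1, -7, 12. b=-7 not positive, so system is unstable.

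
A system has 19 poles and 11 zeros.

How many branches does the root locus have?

Root locus has n branches where n = number of poles = 19.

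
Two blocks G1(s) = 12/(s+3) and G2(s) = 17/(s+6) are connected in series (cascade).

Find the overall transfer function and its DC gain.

Series: multiply transfer functions. G_eq = 12/(s+3) × 17/(s+6) = 204/((s+3)(s+6)). DC gain = 204/(3×6) = 11.3333.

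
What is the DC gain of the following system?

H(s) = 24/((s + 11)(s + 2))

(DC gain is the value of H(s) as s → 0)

DC gain = H(0) = 24/(11 × 2) = 24/22 = 1.0909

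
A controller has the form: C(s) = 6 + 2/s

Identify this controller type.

This is a Proportional-Integral (PI) controller.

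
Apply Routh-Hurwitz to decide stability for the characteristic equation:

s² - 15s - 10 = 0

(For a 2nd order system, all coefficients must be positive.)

Coefficients: 1, -15, -10. b=-15, c=-10 not positive, so system is unstable.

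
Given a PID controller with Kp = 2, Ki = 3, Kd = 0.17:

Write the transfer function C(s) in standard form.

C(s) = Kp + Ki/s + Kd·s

Substituting values: C(s) = 2 + 3/s + 0.17s = (0.17s² + 2s + 3)/s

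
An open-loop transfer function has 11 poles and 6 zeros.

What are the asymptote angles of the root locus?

n - m = 11 - 6 = 5. Angles: θk = (2k + 1)·180°/5 = 36°, 108°, 180°, 252°, 324°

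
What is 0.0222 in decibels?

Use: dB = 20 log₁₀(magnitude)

dB = 20 log₁₀(0.0222) = -33.1 dB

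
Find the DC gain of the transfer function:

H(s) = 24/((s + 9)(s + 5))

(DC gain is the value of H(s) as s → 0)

DC gain = H(0) = 24/(9 × 5) = 24/45 = 0.5333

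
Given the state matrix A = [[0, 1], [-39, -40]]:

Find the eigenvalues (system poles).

det(A - λI) = λ² - (-40)λ + 39 = (λ - (-1))(λ - (-39)). Eigenvalues: -1, -39.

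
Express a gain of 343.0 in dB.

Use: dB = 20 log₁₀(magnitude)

dB = 20 log₁₀(343.0) = 50.7 dB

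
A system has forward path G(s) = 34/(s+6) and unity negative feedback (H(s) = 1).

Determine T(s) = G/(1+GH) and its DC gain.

T(s) = G/(1+GH) = [34/(s+6)] / [1 + 34/(s+6)] = 34/(s+6+34) = 34/(s+40). DC gain = 34/40 = 0.85.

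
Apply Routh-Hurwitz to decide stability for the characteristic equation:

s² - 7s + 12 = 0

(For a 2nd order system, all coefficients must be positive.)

Coefficients: 1, -7, 12. b=-7 not positive, so system is unstable.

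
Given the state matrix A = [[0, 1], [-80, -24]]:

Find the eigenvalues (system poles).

det(A - λI) = λ² - (-24)λ + 80 = (λ - (-20))(λ - (-4)). Eigenvalues: -20, -4.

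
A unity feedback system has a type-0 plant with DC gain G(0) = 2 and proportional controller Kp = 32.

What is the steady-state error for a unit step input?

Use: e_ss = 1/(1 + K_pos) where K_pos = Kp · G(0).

K_pos = Kp · G(0) = 32 × 2 = 64. e_ss = 1/(1 + 64) = 0.0154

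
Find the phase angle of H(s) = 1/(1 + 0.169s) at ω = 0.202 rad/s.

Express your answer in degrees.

Phase = -arctan(ωτ) = -arctan(0.202 × 0.169) = -2.0°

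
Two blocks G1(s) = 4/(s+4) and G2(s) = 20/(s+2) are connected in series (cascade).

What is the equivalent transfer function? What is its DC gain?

Series: multiply transfer functions. G_eq = 4/(s+4) × 20/(s+2) = 80/((s+4)(s+2)). DC gain = 80/(4×2) = 10.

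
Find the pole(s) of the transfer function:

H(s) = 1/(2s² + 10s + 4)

Discriminant = 10² - 4×2×4 = 100 - 32 = 68 > 0, so two distinct real poles. Using quadratic formula: s = (-10 ± √68)/(2×2) = (-10 ± √68)/4, with √68 ≈ 8.2462. s₁ ≈ -0.4384, s₂ ≈ -4.5616. Poles: s₁ = -0.4384, s₂ = -4.5616.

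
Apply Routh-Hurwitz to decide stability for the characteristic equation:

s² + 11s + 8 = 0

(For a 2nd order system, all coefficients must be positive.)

Coefficients: 1, 11, 8. All positive, so system is stable.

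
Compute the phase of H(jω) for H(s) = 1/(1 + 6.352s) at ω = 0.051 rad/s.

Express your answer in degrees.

Phase = -arctan(ωτ) = -arctan(0.051 × 6.352) = -17.9°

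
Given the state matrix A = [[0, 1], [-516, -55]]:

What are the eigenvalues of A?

det(A - λI) = λ² - (-55)λ + 516 = (λ - (-12))(λ - (-43)). Eigenvalues: -12, -43.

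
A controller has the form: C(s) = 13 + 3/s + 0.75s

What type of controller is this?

This is a Proportional-Integral-Derivative (PID) controller.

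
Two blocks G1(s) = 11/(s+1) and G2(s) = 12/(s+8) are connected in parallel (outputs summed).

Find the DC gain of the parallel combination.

Parallel: G_eq = G1 + G2. DC gain = G1(0) + G2(0) = 11/1 + 12/8 = 11 + 1.5 = 12.5.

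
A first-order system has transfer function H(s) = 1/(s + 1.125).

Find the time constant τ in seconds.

For H(s) = 1/(s + 1/τ), the pole is at -1/τ = -1.125, so τ = 1/1.125 = 0.8889 s.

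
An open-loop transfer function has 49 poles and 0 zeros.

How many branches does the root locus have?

Root locus has n branches where n = number of poles = 49.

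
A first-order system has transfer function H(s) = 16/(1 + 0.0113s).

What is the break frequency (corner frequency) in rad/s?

Corner frequency = 1/τ = 1/0.0113 = 88.496 rad/s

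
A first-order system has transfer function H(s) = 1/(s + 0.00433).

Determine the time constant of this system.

For H(s) = 1/(s + 1/τ), the pole is at -1/τ = -0.00433, so τ = 1/0.00433 = 230.9 s.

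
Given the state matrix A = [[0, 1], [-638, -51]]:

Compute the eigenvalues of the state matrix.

det(A - λI) = λ² - (-51)λ + 638 = (λ - (-22))(λ - (-29)). Eigenvalues: -22, -29.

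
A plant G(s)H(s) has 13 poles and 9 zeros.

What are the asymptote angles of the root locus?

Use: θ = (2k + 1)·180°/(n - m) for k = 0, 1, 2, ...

n - m = 13 - 9 = 4. Angles: θk = (2k + 1)·180°/4 = 45°, 135°, 225°, 315°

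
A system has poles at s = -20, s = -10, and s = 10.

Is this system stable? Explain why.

Pole(s) at s = 10 are not in the left half-plane. System is unstable.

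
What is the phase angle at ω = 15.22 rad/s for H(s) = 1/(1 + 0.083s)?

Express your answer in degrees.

Phase = -arctan(ωτ) = -arctan(15.22 × 0.083) = -51.6°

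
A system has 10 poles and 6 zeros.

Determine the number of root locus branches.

Root locus has n branches where n = number of poles = 10.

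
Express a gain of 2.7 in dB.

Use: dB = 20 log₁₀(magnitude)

dB = 20 log₁₀(2.7) = 8.6 dB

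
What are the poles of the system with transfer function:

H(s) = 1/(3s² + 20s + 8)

Discriminant = 20² - 4×3×8 = 400 - 96 = 304 > 0, so two distinct real poles. Using quadratic formula: s = (-20 ± √304)/(2×3) = (-20 ± √304)/6, with √304 ≈ 17.4356. s₁ ≈ -0.4274, s₂ ≈ -6.2393. Poles: s₁ = -0.4274, s₂ = -6.2393.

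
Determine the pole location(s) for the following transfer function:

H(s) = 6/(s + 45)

Pole is where denominator = 0: s + 45 = 0, so s = -45.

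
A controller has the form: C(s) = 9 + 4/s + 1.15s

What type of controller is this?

This is a Proportional-Integral-Derivative (PID) controller.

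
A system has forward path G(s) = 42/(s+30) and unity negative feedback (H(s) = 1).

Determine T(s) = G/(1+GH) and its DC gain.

T(s) = G/(1+GH) = [42/(s+30)] / [1 + 42/(s+30)] = 42/(s+30+42) = 42/(s+72). DC gain = 42/72 = 0.5833.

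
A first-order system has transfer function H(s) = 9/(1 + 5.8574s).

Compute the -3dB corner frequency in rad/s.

Corner frequency = 1/τ = 1/5.8574 = 0.171 rad/s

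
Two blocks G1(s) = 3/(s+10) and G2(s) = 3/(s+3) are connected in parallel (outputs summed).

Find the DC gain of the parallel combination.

Parallel: G_eq = G1 + G2. DC gain = G1(0) + G2(0) = 3/10 + 3/3 = 0.3 + 1 = 1.3.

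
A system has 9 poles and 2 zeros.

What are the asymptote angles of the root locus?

n - m = 9 - 2 = 7. Angles: θk = (2k + 1)·180°/7 = 25.71°, 77.14°, 128.57°, 180°, 231.43°, 282.86°, 334.29°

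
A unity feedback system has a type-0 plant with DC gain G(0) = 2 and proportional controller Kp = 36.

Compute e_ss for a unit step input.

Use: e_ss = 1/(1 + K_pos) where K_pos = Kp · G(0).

K_pos = Kp · G(0) = 36 × 2 = 72. e_ss = 1/(1 + 72) = 0.0137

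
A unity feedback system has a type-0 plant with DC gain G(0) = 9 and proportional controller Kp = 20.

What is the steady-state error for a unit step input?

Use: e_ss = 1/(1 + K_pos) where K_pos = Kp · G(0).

K_pos = Kp · G(0) = 20 × 9 = 180. e_ss = 1/(1 + 180) = 0.0055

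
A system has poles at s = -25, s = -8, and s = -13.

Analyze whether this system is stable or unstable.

All poles are in the left half-plane. System is stable.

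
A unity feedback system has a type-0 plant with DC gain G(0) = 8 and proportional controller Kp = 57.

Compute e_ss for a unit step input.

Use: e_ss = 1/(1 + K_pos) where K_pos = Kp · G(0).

K_pos = Kp · G(0) = 57 × 8 = 456. e_ss = 1/(1 + 456) = 0.0022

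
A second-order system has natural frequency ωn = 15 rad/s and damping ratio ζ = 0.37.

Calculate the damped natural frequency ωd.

ωd = ωn√(1 - ζ²) = 15√(1 - 0.37²) = 13.94 rad/s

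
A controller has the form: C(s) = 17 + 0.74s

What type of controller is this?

This is a Proportional-Derivative (PD) controller.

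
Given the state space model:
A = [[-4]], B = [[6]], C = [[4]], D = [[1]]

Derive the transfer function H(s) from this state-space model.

(sI - A)⁻¹ = 1/(s + 4). H(s) = 4×6/(s + 4) + 1 = (s + 28)/(s + 4).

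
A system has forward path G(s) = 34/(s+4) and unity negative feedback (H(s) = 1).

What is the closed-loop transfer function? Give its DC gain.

T(s) = G/(1+GH) = [34/(s+4)] / [1 + 34/(s+4)] = 34/(s+4+34) = 34/(s+38). DC gain = 34/38 = 0.8947.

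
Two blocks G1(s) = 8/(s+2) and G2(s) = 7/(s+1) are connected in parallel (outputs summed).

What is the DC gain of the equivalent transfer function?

Parallel: G_eq = G1 + G2. DC gain = G1(0) + G2(0) = 8/2 + 7/1 = 4 + 7 = 11.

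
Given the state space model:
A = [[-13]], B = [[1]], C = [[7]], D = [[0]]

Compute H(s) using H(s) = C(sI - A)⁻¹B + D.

(sI - A)⁻¹ = 1/(s + 13). H(s) = 7 × 1/(s + 13) + 0 = 7/(s + 13).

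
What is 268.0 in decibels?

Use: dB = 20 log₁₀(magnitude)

dB = 20 log₁₀(268.0) = 48.6 dB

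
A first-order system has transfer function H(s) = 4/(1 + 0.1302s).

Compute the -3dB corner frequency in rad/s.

Corner frequency = 1/τ = 1/0.1302 = 7.68 rad/s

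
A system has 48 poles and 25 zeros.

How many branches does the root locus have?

Root locus has n branches where n = number of poles = 48.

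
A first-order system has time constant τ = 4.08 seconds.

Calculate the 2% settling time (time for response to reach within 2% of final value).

For first-order system, 2% settling time ≈ 4τ = 4 × 4.08 = 16.32 s.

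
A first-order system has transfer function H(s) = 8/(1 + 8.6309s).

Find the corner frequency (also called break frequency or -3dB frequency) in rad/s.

Corner frequency = 1/τ = 1/8.6309 = 0.116 rad/s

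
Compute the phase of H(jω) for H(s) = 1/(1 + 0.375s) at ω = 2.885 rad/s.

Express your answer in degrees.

Phase = -arctan(ωτ) = -arctan(2.885 × 0.375) = -47.3°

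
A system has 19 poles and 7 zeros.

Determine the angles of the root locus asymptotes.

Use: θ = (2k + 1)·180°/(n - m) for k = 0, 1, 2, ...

n - m = 19 - 7 = 12. Angles: θk = (2k + 1)·180°/12 = 15°, 45°, 75°, 105°, 135°, 165°, 195°, 225°, 255°, 285°, 315°, 345°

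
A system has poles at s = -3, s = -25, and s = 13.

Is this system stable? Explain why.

Pole(s) at s = 13 are not in the left half-plane. System is unstable.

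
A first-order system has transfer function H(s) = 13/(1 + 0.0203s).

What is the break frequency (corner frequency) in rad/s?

Corner frequency = 1/τ = 1/0.0203 = 49.261 rad/s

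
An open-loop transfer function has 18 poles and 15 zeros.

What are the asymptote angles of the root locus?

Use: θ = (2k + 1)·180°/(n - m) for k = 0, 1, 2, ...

n - m = 18 - 15 = 3. Angles: θk = (2k + 1)·180°/3 = 60°, 180°, 300°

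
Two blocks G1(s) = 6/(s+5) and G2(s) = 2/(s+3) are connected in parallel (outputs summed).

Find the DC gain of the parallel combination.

Parallel: G_eq = G1 + G2. DC gain = G1(0) + G2(0) = 6/5 + 2/3 = 1.2 + 0.6667 = 1.8667.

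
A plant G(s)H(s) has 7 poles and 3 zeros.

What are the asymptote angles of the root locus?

n - m = 7 - 3 = 4. Angles: θk = (2k + 1)·180°/4 = 45°, 135°, 225°, 315°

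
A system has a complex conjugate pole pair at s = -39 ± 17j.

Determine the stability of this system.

Real part of poles is -39 (< 0, left half-plane). Stable.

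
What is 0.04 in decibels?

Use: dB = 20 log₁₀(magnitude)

dB = 20 log₁₀(0.04) = -28.0 dB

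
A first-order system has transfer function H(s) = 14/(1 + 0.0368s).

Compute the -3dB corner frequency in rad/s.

Corner frequency = 1/τ = 1/0.0368 = 27.174 rad/s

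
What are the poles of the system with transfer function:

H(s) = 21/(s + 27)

Pole is where denominator = 0: s + 27 = 0, so s = -27.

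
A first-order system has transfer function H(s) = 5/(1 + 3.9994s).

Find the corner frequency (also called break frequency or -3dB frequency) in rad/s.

Corner frequency = 1/τ = 1/3.9994 = 0.25 rad/s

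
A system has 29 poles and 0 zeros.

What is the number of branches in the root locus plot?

Root locus has n branches where n = number of poles = 29.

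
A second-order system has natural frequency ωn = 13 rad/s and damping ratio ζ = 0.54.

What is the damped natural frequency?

ωd = ωn√(1 - ζ²) = 13√(1 - 0.54²) = 10.94 rad/s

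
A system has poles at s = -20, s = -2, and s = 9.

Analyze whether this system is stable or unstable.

Pole(s) at s = 9 are not in the left half-plane. System is unstable.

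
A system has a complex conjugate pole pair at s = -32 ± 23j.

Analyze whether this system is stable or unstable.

Real part of poles is -32 (< 0, left half-plane). Stable.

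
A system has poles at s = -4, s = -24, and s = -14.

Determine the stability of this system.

All poles are in the left half-plane. System is stable.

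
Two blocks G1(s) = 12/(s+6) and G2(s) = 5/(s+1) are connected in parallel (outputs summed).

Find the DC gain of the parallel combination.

Parallel: G_eq = G1 + G2. DC gain = G1(0) + G2(0) = 12/6 + 5/1 = 2 + 5 = 7.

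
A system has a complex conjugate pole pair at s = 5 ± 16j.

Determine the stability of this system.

Real part of poles is 5 (> 0, right half-plane). Unstable.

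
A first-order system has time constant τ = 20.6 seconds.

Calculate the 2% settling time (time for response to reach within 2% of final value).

For first-order system, 2% settling time ≈ 4τ = 4 × 20.6 = 82.4 s.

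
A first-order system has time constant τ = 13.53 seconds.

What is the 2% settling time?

For first-order system, 2% settling time ≈ 4τ = 4 × 13.53 = 54.12 s.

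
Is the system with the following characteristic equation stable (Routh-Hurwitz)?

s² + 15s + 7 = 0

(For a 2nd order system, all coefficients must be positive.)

Coefficients: 1, 15, 7. All positive, so system is stable.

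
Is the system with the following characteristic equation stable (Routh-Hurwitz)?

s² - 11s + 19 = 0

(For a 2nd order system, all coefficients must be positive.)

Coefficients: 1, -11, 19. b=-11 not positive, so system is unstable.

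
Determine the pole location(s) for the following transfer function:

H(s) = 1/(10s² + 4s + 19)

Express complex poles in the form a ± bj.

Discriminant = 4² - 4×10×19 = 16 - 760 = -744 < 0, so the poles are a complex conjugate pair s = (-4 ± j√744)/(2×10). Real part = -4/(2×10) = -4/20 = -0.2; imaginary part = ±√744/(2×10) ≈ 1.3638. Poles: s = -0.2 ± 1.3638j.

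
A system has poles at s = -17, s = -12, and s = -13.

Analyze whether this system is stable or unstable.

All poles are in the left half-plane. System is stable.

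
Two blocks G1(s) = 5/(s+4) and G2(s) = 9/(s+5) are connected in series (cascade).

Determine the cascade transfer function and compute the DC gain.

Series: multiply transfer functions. G_eq = 5/(s+4) × 9/(s+5) = 45/((s+4)(s+5)). DC gain = 45/(4×5) = 2.25.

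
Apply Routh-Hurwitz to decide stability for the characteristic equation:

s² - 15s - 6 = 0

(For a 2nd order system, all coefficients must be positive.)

Coefficients: 1, -15, -6. b=-15, c=-6 not positive, so system is unstable.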